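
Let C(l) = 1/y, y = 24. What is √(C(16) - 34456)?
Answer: I*√4961658/12 ≈ 185.62*I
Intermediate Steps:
C(l) = 1/24
√(C(16) - 34456) = √(1/24 - 34456) = √(-826943/24) = I*√4961658/12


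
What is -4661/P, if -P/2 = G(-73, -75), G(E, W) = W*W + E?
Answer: 4661/11104 ≈ 0.41976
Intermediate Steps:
G(E, W) = E + W**2 (G(E, W) = W**2 + E = E + W**2)
P = -11104 (P = -2*(-73 + (-75)**2) = -2*(-73 + 5625) = -2*5552 = -11104)
-4661/P = -4661/(-11104) = -4661*(-1/11104) = 4661/11104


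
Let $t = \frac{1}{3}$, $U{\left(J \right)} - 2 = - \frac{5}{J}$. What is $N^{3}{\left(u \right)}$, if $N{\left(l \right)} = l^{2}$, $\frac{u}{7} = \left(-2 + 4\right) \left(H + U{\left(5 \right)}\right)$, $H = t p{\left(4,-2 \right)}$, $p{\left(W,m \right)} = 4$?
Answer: $\frac{885842380864}{729} \approx 1.2151 \cdot 10^{9}$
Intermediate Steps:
$U{\left(J \right)} = 2 - \frac{5}{J}$
$t = \frac{1}{3} \approx 0.33333$
$H = \frac{4}{3}$ ($H = \frac{1}{3} \cdot 4 = \frac{4}{3} \approx 1.3333$)
$u = \frac{98}{3}$ ($u = 7 \left(-2 + 4\right) \left(\frac{4}{3} + \left(2 - \frac{5}{5}\right)\right) = 7 \cdot 2 \left(\frac{4}{3} + \left(2 - 1\right)\right) = 7 \cdot 2 \left(\frac{4}{3} + 1\right) = 7 \cdot 2 \cdot \frac{7}{3} = 7 \cdot \frac{14}{3} = \frac{98}{3} \approx 32.667$)
$N^{3}{\left(u \right)} = \left(\left(\frac{98}{3}\right)^{2}\right)^{3} = \left(\frac{9604}{9}\right)^{3} = \frac{885842380864}{729}$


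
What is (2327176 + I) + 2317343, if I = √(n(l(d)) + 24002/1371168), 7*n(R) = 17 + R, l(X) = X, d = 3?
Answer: 4644519 + √96569809/5796 ≈ 4.6445e+6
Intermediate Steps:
n(R) = 17/7 + R/7 (n(R) = (17 + R)/7 = 17/7 + R/7)
I = √96569809/5796 (I = √((17/7 + (⅐)*3) + 24002/1371168) = √((17/7 + 3/7) + 24002*(1/1371168)) = √(20/7 + 12001/685584) = √(13795687/4799088) = √96569809/5796 ≈ 1.6955)
(2327176 + I) + 2317343 = (2327176 + √96569809/5796) + 2317343 = 4644519 + √96569809/5796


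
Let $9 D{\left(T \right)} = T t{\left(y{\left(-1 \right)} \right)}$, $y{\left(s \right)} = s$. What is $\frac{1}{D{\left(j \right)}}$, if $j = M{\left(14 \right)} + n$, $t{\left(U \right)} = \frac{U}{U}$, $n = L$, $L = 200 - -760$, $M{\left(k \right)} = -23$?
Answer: $\frac{9}{937} \approx 0.0096051$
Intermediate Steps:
$L = 960$ ($L = 200 + 760 = 960$)
$n = 960$
$t{\left(U \right)} = 1$
$j = 937$ ($j = -23 + 960 = 937$)
$D{\left(T \right)} = \frac{T}{9}$ ($D{\left(T \right)} = \frac{T 1}{9} = \frac{T}{9}$)
$\frac{1}{D{\left(j \right)}} = \frac{1}{\frac{1}{9} \cdot 937} = \frac{1}{\frac{937}{9}} = \frac{9}{937}$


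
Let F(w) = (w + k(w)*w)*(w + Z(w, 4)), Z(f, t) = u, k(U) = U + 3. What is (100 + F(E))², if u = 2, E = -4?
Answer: 10000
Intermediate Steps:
k(U) = 3 + U
Z(f, t) = 2
F(w) = (2 + w)*(w + w*(3 + w)) (F(w) = (w + (3 + w)*w)*(w + 2) = (w + w*(3 + w))*(2 + w) = (2 + w)*(w + w*(3 + w)))
(100 + F(E))² = (100 - 4*(8 + (-4)² + 6*(-4)))² = (100 - 4*(8 + 16 - 24))² = (100 - 4*0)² = (100 + 0)² = 100² = 10000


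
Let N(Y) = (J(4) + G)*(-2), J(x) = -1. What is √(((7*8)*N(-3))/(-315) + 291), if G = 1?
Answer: √291 ≈ 17.059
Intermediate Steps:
N(Y) = 0 (N(Y) = (-1 + 1)*(-2) = 0*(-2) = 0)
√(((7*8)*N(-3))/(-315) + 291) = √(((7*8)*0)/(-315) + 291) = √((56*0)*(-1/315) + 291) = √(0*(-1/315) + 291) = √(0 + 291) = √291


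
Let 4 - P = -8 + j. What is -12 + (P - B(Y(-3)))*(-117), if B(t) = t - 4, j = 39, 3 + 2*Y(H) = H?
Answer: 2328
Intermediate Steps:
Y(H) = -3/2 + H/2
B(t) = -4 + t
P = -27 (P = 4 - (-8 + 39) = 4 - 1*31 = 4 - 31 = -27)
-12 + (P - B(Y(-3)))*(-117) = -12 + (-27 - (-4 + (-3/2 + (1/2)*(-3))))*(-117) = -12 + (-27 - (-4 + (-3/2 - 3/2)))*(-117) = -12 + (-27 - (-4 - 3))*(-117) = -12 + (-27 - 1*(-7))*(-117) = -12 + (-27 + 7)*(-117) = -12 - 20*(-117) = -12 + 2340 = 2328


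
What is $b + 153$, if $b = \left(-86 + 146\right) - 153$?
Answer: $60$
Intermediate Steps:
$b = -93$ ($b = 60 - 153 = -93$)
$b + 153 = -93 + 153 = 60$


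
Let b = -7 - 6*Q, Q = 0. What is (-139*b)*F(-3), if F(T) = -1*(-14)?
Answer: 13622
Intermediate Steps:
F(T) = 14
b = -7 (b = -7 - 6*0 = -7 + 0 = -7)
(-139*b)*F(-3) = -139*(-7)*14 = 973*14 = 13622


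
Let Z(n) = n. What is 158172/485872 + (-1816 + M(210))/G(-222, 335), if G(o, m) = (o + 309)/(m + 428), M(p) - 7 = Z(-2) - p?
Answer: -187303009523/10567716 ≈ -17724.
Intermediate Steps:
M(p) = 5 - p (M(p) = 7 + (-2 - p) = 5 - p)
G(o, m) = (309 + o)/(428 + m)
158172/485872 + (-1816 + M(210))/G(-222, 335) = 158172/485872 + (-1816 + (5 - 1*210))/(((309 - 222)/(428 + 335))) = 158172*(1/485872) + (-1816 + (5 - 210))/((87/763)) = 39543/121468 + (-1816 - 205)/(((1/763)*87)) = 39543/121468 - 2021/87/763 = 39543/121468 - 2021*763/87 = 39543/121468 - 1542023/87 = -187303009523/10567716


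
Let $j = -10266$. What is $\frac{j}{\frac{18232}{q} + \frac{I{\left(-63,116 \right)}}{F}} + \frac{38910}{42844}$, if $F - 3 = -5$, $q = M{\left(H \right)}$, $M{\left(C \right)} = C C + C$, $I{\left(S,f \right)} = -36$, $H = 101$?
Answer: $- \frac{9583201149}{18487186} \approx -518.37$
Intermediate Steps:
$M{\left(C \right)} = C + C^{2}$ ($M{\left(C \right)} = C^{2} + C = C + C^{2}$)
$q = 10302$ ($q = 101 \left(1 + 101\right) = 101 \cdot 102 = 10302$)
$F = -2$ ($F = 3 - 5 = -2$)
$\frac{j}{\frac{18232}{q} + \frac{I{\left(-63,116 \right)}}{F}} + \frac{38910}{42844} = - \frac{10266}{\frac{18232}{10302} - \frac{36}{-2}} + \frac{38910}{42844} = - \frac{10266}{18232 \cdot \frac{1}{10302} - -18} + 38910 \cdot \frac{1}{42844} = - \frac{10266}{\frac{9116}{5151} + 18} + \frac{19455}{21422} = - \frac{10266}{\frac{101834}{5151}} + \frac{19455}{21422} = \left(-10266\right) \frac{5151}{101834} + \frac{19455}{21422} = - \frac{448137}{863} + \frac{19455}{21422} = - \frac{9583201149}{18487186}$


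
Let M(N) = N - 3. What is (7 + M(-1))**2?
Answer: 9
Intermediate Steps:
M(N) = -3 + N
(7 + M(-1))**2 = (7 + (-3 - 1))**2 = (7 - 4)**2 = 3**2 = 9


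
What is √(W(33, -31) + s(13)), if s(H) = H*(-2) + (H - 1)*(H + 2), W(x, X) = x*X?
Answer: I*√869 ≈ 29.479*I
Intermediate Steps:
W(x, X) = X*x
s(H) = -2*H + (-1 + H)*(2 + H)
√(W(33, -31) + s(13)) = √(-31*33 + (-2 + 13² - 1*13)) = √(-1023 + (-2 + 169 - 13)) = √(-1023 + 154) = √(-869) = I*√869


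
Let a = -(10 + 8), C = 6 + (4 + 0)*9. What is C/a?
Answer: -7/3 ≈ -2.3333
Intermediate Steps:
C = 42 (C = 6 + 4*9 = 6 + 36 = 42)
a = -18 (a = -1*18 = -18)
C/a = 42/(-18) = 42*(-1/18) = -7/3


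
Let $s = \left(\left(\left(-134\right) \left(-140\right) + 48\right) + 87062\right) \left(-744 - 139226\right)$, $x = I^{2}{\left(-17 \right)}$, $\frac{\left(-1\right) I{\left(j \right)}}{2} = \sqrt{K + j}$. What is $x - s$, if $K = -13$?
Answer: $14818623780$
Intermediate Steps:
$I{\left(j \right)} = - 2 \sqrt{-13 + j}$
$x = -120$ ($x = \left(- 2 \sqrt{-13 - 17}\right)^{2} = \left(- 2 \sqrt{-30}\right)^{2} = \left(- 2 i \sqrt{30}\right)^{2} = -120$)
$s = -14818623900$ ($s = \left(\left(18760 + 48\right) + 87062\right) \left(-139970\right) = \left(18808 + 87062\right) \left(-139970\right) = 105870 \left(-139970\right) = -14818623900$)
$x - s = -120 - -14818623900 = -120 + 14818623900 = 14818623780$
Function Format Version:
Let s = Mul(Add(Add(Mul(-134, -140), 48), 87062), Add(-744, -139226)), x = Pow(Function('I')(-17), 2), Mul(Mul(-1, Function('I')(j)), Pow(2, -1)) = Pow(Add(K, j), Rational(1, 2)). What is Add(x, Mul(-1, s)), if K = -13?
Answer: 14818623780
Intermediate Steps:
Function('I')(j) = Mul(-2, Pow(Add(-13, j), Rational(1, 2)))
x = -120 (x = Pow(Mul(-2, Pow(Add(-13, -17), Rational(1, 2))), 2) = Pow(Mul(-2, Pow(-30, Rational(1, 2))), 2) = Pow(Mul(-2, Mul(I, Pow(30, Rational(1, 2)))), 2) = Pow(Mul(-2, I, Pow(30, Rational(1, 2))), 2) = -120)
s = -14818623900 (s = Mul(Add(Add(18760, 48), 87062), -139970) = Mul(Add(18808, 87062), -139970) = Mul(105870, -139970) = -14818623900)
Add(x, Mul(-1, s)) = Add(-120, Mul(-1, -14818623900)) = Add(-120, 14818623900) = 14818623780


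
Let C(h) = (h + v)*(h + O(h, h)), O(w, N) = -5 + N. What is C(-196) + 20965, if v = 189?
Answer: 23744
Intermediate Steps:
C(h) = (-5 + 2*h)*(189 + h) (C(h) = (h + 189)*(h + (-5 + h)) = (189 + h)*(-5 + 2*h) = (-5 + 2*h)*(189 + h))
C(-196) + 20965 = (-945 + 2*(-196)² + 373*(-196)) + 20965 = (-945 + 2*38416 - 73108) + 20965 = (-945 + 76832 - 73108) + 20965 = 2779 + 20965 = 23744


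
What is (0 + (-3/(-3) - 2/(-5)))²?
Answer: 49/25 ≈ 1.9600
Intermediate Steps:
(0 + (-3/(-3) - 2/(-5)))² = (0 + (-3*(-⅓) - 2*(-⅕)))² = (0 + (1 + ⅖))² = (0 + 7/5)² = (7/5)² = 49/25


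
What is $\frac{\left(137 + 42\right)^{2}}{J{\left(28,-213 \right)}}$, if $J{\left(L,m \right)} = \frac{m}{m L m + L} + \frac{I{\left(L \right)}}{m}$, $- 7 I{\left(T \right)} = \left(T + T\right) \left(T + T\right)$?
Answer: $\frac{8669867813880}{569075911} \approx 15235.0$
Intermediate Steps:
$I{\left(T \right)} = - \frac{4 T^{2}}{7}$ ($I{\left(T \right)} = - \frac{\left(T + T\right) \left(T + T\right)}{7} = - \frac{2 T 2 T}{7} = - \frac{4 T^{2}}{7}$)
$J{\left(L,m \right)} = \frac{m}{L + L m^{2}} - \frac{4 L^{2}}{7 m}$ ($J{\left(L,m \right)} = \frac{m}{m L m + L} + \frac{\left(- \frac{4}{7}\right) L^{2}}{m} = \frac{m}{L m m + L} - \frac{4 L^{2}}{7 m} = \frac{m}{L m^{2} + L} - \frac{4 L^{2}}{7 m} = \frac{m}{L + L m^{2}} - \frac{4 L^{2}}{7 m}$)
$\frac{\left(137 + 42\right)^{2}}{J{\left(28,-213 \right)}} = \frac{\left(137 + 42\right)^{2}}{\frac{1}{7} \cdot \frac{1}{28} \frac{1}{-213} \frac{1}{1 + \left(-213\right)^{2}} \left(- 4 \cdot 28^{3} + 7 \left(-213\right)^{2} - 4 \cdot 28^{3} \left(-213\right)^{2}\right)} = \frac{179^{2}}{\frac{1}{7} \cdot \frac{1}{28} \left(- \frac{1}{213}\right) \frac{1}{1 + 45369} \left(\left(-4\right) 21952 + 7 \cdot 45369 - 87808 \cdot 45369\right)} = \frac{32041}{\frac{1}{7} \cdot \frac{1}{28} \left(- \frac{1}{213}\right) \frac{1}{45370} \left(-87808 + 317583 - 3983761152\right)} = \frac{32041}{\frac{1}{7} \cdot \frac{1}{28} \left(- \frac{1}{213}\right) \frac{1}{45370} \left(-3983531377\right)} = \frac{32041}{\frac{569075911}{270586680}} = 32041 \cdot \frac{270586680}{569075911} = \frac{8669867813880}{569075911}$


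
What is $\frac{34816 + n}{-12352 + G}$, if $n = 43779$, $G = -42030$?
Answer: $- \frac{78595}{54382} \approx -1.4452$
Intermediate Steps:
$\frac{34816 + n}{-12352 + G} = \frac{34816 + 43779}{-12352 - 42030} = \frac{78595}{-54382} = 78595 \left(- \frac{1}{54382}\right) = - \frac{78595}{54382}$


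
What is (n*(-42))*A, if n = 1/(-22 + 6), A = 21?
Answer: 441/8 ≈ 55.125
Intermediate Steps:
n = -1/16 (n = 1/(-16) = -1/16 ≈ -0.062500)
(n*(-42))*A = -1/16*(-42)*21 = (21/8)*21 = 441/8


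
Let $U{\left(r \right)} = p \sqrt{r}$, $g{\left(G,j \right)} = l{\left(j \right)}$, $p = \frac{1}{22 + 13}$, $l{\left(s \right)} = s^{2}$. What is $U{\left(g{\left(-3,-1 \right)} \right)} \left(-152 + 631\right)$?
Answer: $\frac{479}{35} \approx 13.686$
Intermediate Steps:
$p = \frac{1}{35} \approx 0.028571$
$g{\left(G,j \right)} = j^{2}$
$U{\left(r \right)} = \frac{\sqrt{r}}{35}$
$U{\left(g{\left(-3,-1 \right)} \right)} \left(-152 + 631\right) = \frac{\sqrt{\left(-1\right)^{2}}}{35} \left(-152 + 631\right) = \frac{\sqrt{1}}{35} \cdot 479 = \frac{1}{35} \cdot 1 \cdot 479 = \frac{1}{35} \cdot 479 = \frac{479}{35}$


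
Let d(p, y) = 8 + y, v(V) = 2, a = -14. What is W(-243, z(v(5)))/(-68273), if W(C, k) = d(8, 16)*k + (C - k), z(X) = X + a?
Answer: 519/68273 ≈ 0.0076018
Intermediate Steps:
z(X) = -14 + X (z(X) = X - 14 = -14 + X)
W(C, k) = C + 23*k (W(C, k) = (8 + 16)*k + (C - k) = 24*k + (C - k) = C + 23*k)
W(-243, z(v(5)))/(-68273) = (-243 + 23*(-14 + 2))/(-68273) = (-243 + 23*(-12))*(-1/68273) = (-243 - 276)*(-1/68273) = -519*(-1/68273) = 519/68273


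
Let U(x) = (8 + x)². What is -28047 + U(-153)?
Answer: -7022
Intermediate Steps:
-28047 + U(-153) = -28047 + (8 - 153)² = -28047 + (-145)² = -28047 + 21025 = -7022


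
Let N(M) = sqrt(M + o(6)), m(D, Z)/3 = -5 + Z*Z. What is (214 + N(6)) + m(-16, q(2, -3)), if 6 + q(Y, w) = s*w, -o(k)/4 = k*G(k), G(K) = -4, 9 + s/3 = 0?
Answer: 17074 + sqrt(102) ≈ 17084.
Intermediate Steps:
s = -27 (s = -27 + 3*0 = -27 + 0 = -27)
o(k) = 16*k (o(k) = -4*k*(-4) = -(-16)*k = 16*k)
q(Y, w) = -6 - 27*w
m(D, Z) = -15 + 3*Z**2 (m(D, Z) = 3*(-5 + Z*Z) = 3*(-5 + Z**2) = -15 + 3*Z**2)
N(M) = sqrt(96 + M) (N(M) = sqrt(M + 16*6) = sqrt(M + 96) = sqrt(96 + M))
(214 + N(6)) + m(-16, q(2, -3)) = (214 + sqrt(96 + 6)) + (-15 + 3*(-6 - 27*(-3))**2) = (214 + sqrt(102)) + (-15 + 3*(-6 + 81)**2) = (214 + sqrt(102)) + (-15 + 3*75**2) = (214 + sqrt(102)) + (-15 + 3*5625) = (214 + sqrt(102)) + (-15 + 16875) = (214 + sqrt(102)) + 16860 = 17074 + sqrt(102)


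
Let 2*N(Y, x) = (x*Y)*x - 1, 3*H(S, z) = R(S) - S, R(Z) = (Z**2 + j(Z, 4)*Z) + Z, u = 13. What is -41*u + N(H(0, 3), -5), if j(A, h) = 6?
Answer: -1067/2 ≈ -533.50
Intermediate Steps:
R(Z) = Z**2 + 7*Z (R(Z) = (Z**2 + 6*Z) + Z = Z**2 + 7*Z)
H(S, z) = -S/3 + S*(7 + S)/3 (H(S, z) = (S*(7 + S) - S)/3 = (-S + S*(7 + S))/3 = -S/3 + S*(7 + S)/3)
N(Y, x) = -1/2 + Y*x**2/2 (N(Y, x) = ((x*Y)*x - 1)/2 = ((Y*x)*x - 1)/2 = (Y*x**2 - 1)/2 = (-1 + Y*x**2)/2 = -1/2 + Y*x**2/2)
-41*u + N(H(0, 3), -5) = -41*13 + (-1/2 + (1/2)*((1/3)*0*(6 + 0))*(-5)**2) = -533 + (-1/2 + (1/2)*((1/3)*0*6)*25) = -533 + (-1/2 + (1/2)*0*25) = -533 + (-1/2 + 0) = -533 - 1/2 = -1067/2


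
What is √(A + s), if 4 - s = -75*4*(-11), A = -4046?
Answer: I*√7342 ≈ 85.685*I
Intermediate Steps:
s = -3296 (s = 4 - (-75*4)*(-11) = 4 - (-25*12)*(-11) = 4 - (-300)*(-11) = 4 - 1*3300 = 4 - 3300 = -3296)
√(A + s) = √(-4046 - 3296) = √(-7342) = I*√7342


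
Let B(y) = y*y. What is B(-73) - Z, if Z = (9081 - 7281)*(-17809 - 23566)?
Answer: 74480329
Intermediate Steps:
B(y) = y**2
Z = -74475000 (Z = 1800*(-41375) = -74475000)
B(-73) - Z = (-73)**2 - 1*(-74475000) = 5329 + 74475000 = 74480329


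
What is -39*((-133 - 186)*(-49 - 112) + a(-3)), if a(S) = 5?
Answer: -2003196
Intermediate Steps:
-39*((-133 - 186)*(-49 - 112) + a(-3)) = -39*((-133 - 186)*(-49 - 112) + 5) = -39*(-319*(-161) + 5) = -39*(51359 + 5) = -39*51364 = -2003196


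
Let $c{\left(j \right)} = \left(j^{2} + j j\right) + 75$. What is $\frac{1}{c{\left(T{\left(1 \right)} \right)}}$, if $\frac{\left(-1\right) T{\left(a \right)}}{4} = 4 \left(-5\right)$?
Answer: $\frac{1}{12875} \approx 7.767 \cdot 10^{-5}$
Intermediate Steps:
$T{\left(a \right)} = 80$ ($T{\left(a \right)} = - 4 \cdot 4 \left(-5\right) = \left(-4\right) \left(-20\right) = 80$)
$c{\left(j \right)} = 75 + 2 j^{2}$ ($c{\left(j \right)} = \left(j^{2} + j^{2}\right) + 75 = 2 j^{2} + 75 = 75 + 2 j^{2}$)
$\frac{1}{c{\left(T{\left(1 \right)} \right)}} = \frac{1}{75 + 2 \cdot 80^{2}} = \frac{1}{75 + 2 \cdot 6400} = \frac{1}{75 + 12800} = \frac{1}{12875}$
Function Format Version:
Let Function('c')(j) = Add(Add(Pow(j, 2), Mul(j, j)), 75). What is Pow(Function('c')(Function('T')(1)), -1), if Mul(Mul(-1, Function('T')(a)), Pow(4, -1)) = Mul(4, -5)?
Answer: Rational(1, 12875) ≈ 7.7670e-5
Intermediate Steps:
Function('T')(a) = 80 (Function('T')(a) = Mul(-4, Mul(4, -5)) = Mul(-4, -20) = 80)
Function('c')(j) = Add(75, Mul(2, Pow(j, 2))) (Function('c')(j) = Add(Add(Pow(j, 2), Pow(j, 2)), 75) = Add(Mul(2, Pow(j, 2)), 75) = Add(75, Mul(2, Pow(j, 2))))
Pow(Function('c')(Function('T')(1)), -1) = Pow(Add(75, Mul(2, Pow(80, 2))), -1) = Pow(Add(75, Mul(2, 6400)), -1) = Pow(Add(75, 12800), -1) = Pow(12875, -1) = Rational(1, 12875)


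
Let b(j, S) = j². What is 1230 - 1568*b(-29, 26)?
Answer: -1317458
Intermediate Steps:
1230 - 1568*b(-29, 26) = 1230 - 1568*(-29)² = 1230 - 1568*841 = 1230 - 1318688 = -1317458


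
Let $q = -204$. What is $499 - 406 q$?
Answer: $83323$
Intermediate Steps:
$499 - 406 q = 499 - -82824 = 499 + 82824 = 83323$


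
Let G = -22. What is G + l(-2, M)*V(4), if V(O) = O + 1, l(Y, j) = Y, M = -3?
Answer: -32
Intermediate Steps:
V(O) = 1 + O
G + l(-2, M)*V(4) = -22 - 2*(1 + 4) = -22 - 2*5 = -22 - 10 = -32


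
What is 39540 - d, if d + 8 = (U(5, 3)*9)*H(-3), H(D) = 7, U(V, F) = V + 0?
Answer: 39233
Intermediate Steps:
U(V, F) = V
d = 307 (d = -8 + (5*9)*7 = -8 + 45*7 = -8 + 315 = 307)
39540 - d = 39540 - 1*307 = 39540 - 307 = 39233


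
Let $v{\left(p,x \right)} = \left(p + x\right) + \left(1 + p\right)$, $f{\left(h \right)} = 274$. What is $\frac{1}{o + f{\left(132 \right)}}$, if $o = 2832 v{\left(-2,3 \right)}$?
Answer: $\frac{1}{274} \approx 0.0036496$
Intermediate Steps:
$v{\left(p,x \right)} = 1 + x + 2 p$
$o = 0$ ($o = 2832 \left(1 + 3 + 2 \left(-2\right)\right) = 2832 \left(1 + 3 - 4\right) = 2832 \cdot 0 = 0$)
$\frac{1}{o + f{\left(132 \right)}} = \frac{1}{0 + 274} = \frac{1}{274}$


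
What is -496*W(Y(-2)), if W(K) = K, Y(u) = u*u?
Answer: -1984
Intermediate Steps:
Y(u) = u**2
-496*W(Y(-2)) = -496*(-2)**2 = -496*4 = -1984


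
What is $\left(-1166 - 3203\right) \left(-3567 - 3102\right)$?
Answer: $29136861$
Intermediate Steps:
$\left(-1166 - 3203\right) \left(-3567 - 3102\right) = \left(-4369\right) \left(-6669\right) = 29136861$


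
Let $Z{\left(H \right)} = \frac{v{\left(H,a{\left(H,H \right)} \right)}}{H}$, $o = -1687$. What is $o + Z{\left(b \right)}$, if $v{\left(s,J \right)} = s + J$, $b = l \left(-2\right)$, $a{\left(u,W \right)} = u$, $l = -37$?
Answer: $-1685$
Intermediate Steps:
$b = 74$ ($b = \left(-37\right) \left(-2\right) = 74$)
$v{\left(s,J \right)} = J + s$
$Z{\left(H \right)} = 2$ ($Z{\left(H \right)} = \frac{H + H}{H} = \frac{2 H}{H} = 2$)
$o + Z{\left(b \right)} = -1687 + 2 = -1685$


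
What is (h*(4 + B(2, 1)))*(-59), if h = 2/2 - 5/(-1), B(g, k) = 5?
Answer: -3186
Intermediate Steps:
h = 6 (h = 2*(½) - 5*(-1) = 1 + 5 = 6)
(h*(4 + B(2, 1)))*(-59) = (6*(4 + 5))*(-59) = (6*9)*(-59) = 54*(-59) = -3186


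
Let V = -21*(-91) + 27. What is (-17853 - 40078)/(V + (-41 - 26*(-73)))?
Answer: -57931/3795 ≈ -15.265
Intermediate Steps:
V = 1938 (V = 1911 + 27 = 1938)
(-17853 - 40078)/(V + (-41 - 26*(-73))) = (-17853 - 40078)/(1938 + (-41 - 26*(-73))) = -57931/(1938 + (-41 + 1898)) = -57931/(1938 + 1857) = -57931/3795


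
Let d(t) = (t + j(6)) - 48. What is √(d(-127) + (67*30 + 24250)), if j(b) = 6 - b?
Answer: √26085 ≈ 161.51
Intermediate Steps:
d(t) = -48 + t (d(t) = (t + (6 - 1*6)) - 48 = (t + (6 - 6)) - 48 = (t + 0) - 48 = t - 48 = -48 + t)
√(d(-127) + (67*30 + 24250)) = √((-48 - 127) + (67*30 + 24250)) = √(-175 + (2010 + 24250)) = √(-175 + 26260) = √26085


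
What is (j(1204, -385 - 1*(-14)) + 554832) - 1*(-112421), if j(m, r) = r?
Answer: 666882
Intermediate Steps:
(j(1204, -385 - 1*(-14)) + 554832) - 1*(-112421) = ((-385 - 1*(-14)) + 554832) - 1*(-112421) = ((-385 + 14) + 554832) + 112421 = (-371 + 554832) + 112421 = 554461 + 112421 = 666882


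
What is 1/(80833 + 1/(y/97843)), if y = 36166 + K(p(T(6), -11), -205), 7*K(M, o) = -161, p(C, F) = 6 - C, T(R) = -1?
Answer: 36143/2921644962 ≈ 1.2371e-5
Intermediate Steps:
K(M, o) = -23 (K(M, o) = (⅐)*(-161) = -23)
y = 36143 (y = 36166 - 23 = 36143)
1/(80833 + 1/(y/97843)) = 1/(80833 + 1/(36143/97843)) = 1/(80833 + 97843/36143) = 1/(2921644962/36143) = 36143/2921644962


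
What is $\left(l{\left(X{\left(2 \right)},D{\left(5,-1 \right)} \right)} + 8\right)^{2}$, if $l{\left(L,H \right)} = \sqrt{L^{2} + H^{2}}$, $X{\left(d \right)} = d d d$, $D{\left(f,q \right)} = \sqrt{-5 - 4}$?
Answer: $\left(8 + \sqrt{55}\right)^{2} \approx 237.66$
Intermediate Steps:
$D{\left(f,q \right)} = 3 i$ ($D{\left(f,q \right)} = \sqrt{-9} = 3 i$)
$X{\left(d \right)} = d^{3}$ ($X{\left(d \right)} = d^{2} d = d^{3}$)
$l{\left(L,H \right)} = \sqrt{H^{2} + L^{2}}$
$\left(l{\left(X{\left(2 \right)},D{\left(5,-1 \right)} \right)} + 8\right)^{2} = \left(\sqrt{\left(3 i\right)^{2} + \left(2^{3}\right)^{2}} + 8\right)^{2} = \left(\sqrt{-9 + 8^{2}} + 8\right)^{2} = \left(\sqrt{-9 + 64} + 8\right)^{2} = \left(\sqrt{55} + 8\right)^{2} = \left(8 + \sqrt{55}\right)^{2}$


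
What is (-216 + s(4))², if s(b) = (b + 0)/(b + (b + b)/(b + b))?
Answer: 1157776/25 ≈ 46311.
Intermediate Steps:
s(b) = b/(1 + b) (s(b) = b/(b + (2*b)/((2*b))) = b/(b + (2*b)*(1/(2*b))) = b/(b + 1) = b/(1 + b))
(-216 + s(4))² = (-216 + 4/(1 + 4))² = (-216 + 4/5)² = (-216 + 4*(⅕))² = (-216 + ⅘)² = (-1076/5)² = 1157776/25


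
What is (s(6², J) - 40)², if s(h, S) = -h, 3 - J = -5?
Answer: 5776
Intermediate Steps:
J = 8 (J = 3 - 1*(-5) = 3 + 5 = 8)
(s(6², J) - 40)² = (-1*6² - 40)² = (-1*36 - 40)² = (-36 - 40)² = (-76)² = 5776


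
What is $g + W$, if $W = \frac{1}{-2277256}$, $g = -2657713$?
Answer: $- \frac{6052292875529}{2277256} \approx -2.6577 \cdot 10^{6}$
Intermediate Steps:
$W = - \frac{1}{2277256} \approx -4.3912 \cdot 10^{-7}$
$g + W = -2657713 - \frac{1}{2277256} = - \frac{6052292875529}{2277256}$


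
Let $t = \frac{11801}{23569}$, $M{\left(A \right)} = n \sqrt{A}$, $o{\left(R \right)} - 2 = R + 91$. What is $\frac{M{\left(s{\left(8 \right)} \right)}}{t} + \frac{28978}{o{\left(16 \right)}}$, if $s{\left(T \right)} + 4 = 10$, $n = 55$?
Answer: $\frac{28978}{109} + \frac{1296295 \sqrt{6}}{11801} \approx 534.92$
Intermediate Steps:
$s{\left(T \right)} = 6$ ($s{\left(T \right)} = -4 + 10 = 6$)
$o{\left(R \right)} = 93 + R$ ($o{\left(R \right)} = 2 + \left(R + 91\right) = 2 + \left(91 + R\right) = 93 + R$)
$M{\left(A \right)} = 55 \sqrt{A}$
$t = \frac{11801}{23569}$ ($t = 11801 \cdot \frac{1}{23569} = \frac{11801}{23569} \approx 0.5007$)
$\frac{M{\left(s{\left(8 \right)} \right)}}{t} + \frac{28978}{o{\left(16 \right)}} = \frac{55 \sqrt{6}}{\frac{11801}{23569}} + \frac{28978}{93 + 16} = 55 \sqrt{6} \cdot \frac{23569}{11801} + \frac{28978}{109} = \frac{1296295 \sqrt{6}}{11801} + 28978 \cdot \frac{1}{109} = \frac{1296295 \sqrt{6}}{11801} + \frac{28978}{109} = \frac{28978}{109} + \frac{1296295 \sqrt{6}}{11801}$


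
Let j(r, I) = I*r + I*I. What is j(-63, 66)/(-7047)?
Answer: -22/783 ≈ -0.028097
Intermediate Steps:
j(r, I) = I**2 + I*r (j(r, I) = I*r + I**2 = I**2 + I*r)
j(-63, 66)/(-7047) = (66*(66 - 63))/(-7047) = (66*3)*(-1/7047) = 198*(-1/7047) = -22/783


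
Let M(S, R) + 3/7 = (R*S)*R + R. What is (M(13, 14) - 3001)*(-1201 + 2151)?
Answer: -2922200/7 ≈ -4.1746e+5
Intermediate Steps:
M(S, R) = -3/7 + R + S*R² (M(S, R) = -3/7 + ((R*S)*R + R) = -3/7 + (S*R² + R) = -3/7 + (R + S*R²) = -3/7 + R + S*R²)
(M(13, 14) - 3001)*(-1201 + 2151) = ((-3/7 + 14 + 13*14²) - 3001)*(-1201 + 2151) = ((-3/7 + 14 + 13*196) - 3001)*950 = ((-3/7 + 14 + 2548) - 3001)*950 = (17931/7 - 3001)*950 = -3076/7*950 = -2922200/7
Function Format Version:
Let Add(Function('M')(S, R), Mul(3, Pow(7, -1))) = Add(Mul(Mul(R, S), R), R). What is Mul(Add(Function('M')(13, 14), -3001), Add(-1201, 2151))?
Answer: Rational(-2922200, 7) ≈ -4.1746e+5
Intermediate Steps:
Function('M')(S, R) = Add(Rational(-3, 7), R, Mul(S, Pow(R, 2))) (Function('M')(S, R) = Add(Rational(-3, 7), Add(Mul(Mul(R, S), R), R)) = Add(Rational(-3, 7), Add(Mul(S, Pow(R, 2)), R)) = Add(Rational(-3, 7), Add(R, Mul(S, Pow(R, 2)))) = Add(Rational(-3, 7), R, Mul(S, Pow(R, 2))))
Mul(Add(Function('M')(13, 14), -3001), Add(-1201, 2151)) = Mul(Add(Add(Rational(-3, 7), 14, Mul(13, Pow(14, 2))), -3001), Add(-1201, 2151)) = Mul(Add(Add(Rational(-3, 7), 14, Mul(13, 196)), -3001), 950) = Mul(Add(Add(Rational(-3, 7), 14, 2548), -3001), 950) = Mul(Add(Rational(17931, 7), -3001), 950) = Mul(Rational(-3076, 7), 950) = Rational(-2922200, 7)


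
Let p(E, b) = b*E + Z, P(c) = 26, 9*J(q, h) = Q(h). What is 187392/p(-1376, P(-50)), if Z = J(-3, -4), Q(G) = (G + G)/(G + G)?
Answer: -1686528/321983 ≈ -5.2379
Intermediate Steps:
Q(G) = 1 (Q(G) = (2*G)/((2*G)) = (2*G)*(1/(2*G)) = 1)
J(q, h) = ⅑ (J(q, h) = (⅑)*1 = ⅑)
Z = ⅑ ≈ 0.11111
p(E, b) = ⅑ + E*b (p(E, b) = b*E + ⅑ = E*b + ⅑ = ⅑ + E*b)
187392/p(-1376, P(-50)) = 187392/(⅑ - 1376*26) = 187392/(⅑ - 35776) = 187392/(-321983/9) = 187392*(-9/321983) = -1686528/321983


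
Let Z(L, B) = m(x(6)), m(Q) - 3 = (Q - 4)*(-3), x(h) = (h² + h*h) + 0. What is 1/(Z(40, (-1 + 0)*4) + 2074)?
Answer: 1/1873 ≈ 0.00053390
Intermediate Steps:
x(h) = 2*h² (x(h) = (h² + h²) + 0 = 2*h² + 0 = 2*h²)
m(Q) = 15 - 3*Q (m(Q) = 3 + (Q - 4)*(-3) = 3 + (-4 + Q)*(-3) = 3 + (12 - 3*Q) = 15 - 3*Q)
Z(L, B) = -201 (Z(L, B) = 15 - 6*6² = 15 - 6*36 = 15 - 3*72 = 15 - 216 = -201)
1/(Z(40, (-1 + 0)*4) + 2074) = 1/(-201 + 2074) = 1/1873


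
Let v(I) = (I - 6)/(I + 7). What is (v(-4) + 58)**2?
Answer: 26896/9 ≈ 2988.4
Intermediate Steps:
v(I) = (-6 + I)/(7 + I)
(v(-4) + 58)**2 = ((-6 - 4)/(7 - 4) + 58)**2 = (-10/3 + 58)**2 = (164/3)**2 = 26896/9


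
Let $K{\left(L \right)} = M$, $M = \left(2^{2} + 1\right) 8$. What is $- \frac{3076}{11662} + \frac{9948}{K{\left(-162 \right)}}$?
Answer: $\frac{14486317}{58310} \approx 248.44$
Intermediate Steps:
$M = 40$ ($M = \left(4 + 1\right) 8 = 5 \cdot 8 = 40$)
$K{\left(L \right)} = 40$
$- \frac{3076}{11662} + \frac{9948}{K{\left(-162 \right)}} = - \frac{3076}{11662} + \frac{9948}{40} = \left(-3076\right) \frac{1}{11662} + 9948 \cdot \frac{1}{40} = - \frac{1538}{5831} + \frac{2487}{10} = \frac{14486317}{58310}$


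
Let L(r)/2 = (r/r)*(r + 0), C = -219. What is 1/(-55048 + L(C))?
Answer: -1/55486 ≈ -1.8023e-5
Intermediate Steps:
L(r) = 2*r (L(r) = 2*((r/r)*(r + 0)) = 2*(1*r) = 2*r)
1/(-55048 + L(C)) = 1/(-55048 + 2*(-219)) = 1/(-55048 - 438) = 1/(-55486) = -1/55486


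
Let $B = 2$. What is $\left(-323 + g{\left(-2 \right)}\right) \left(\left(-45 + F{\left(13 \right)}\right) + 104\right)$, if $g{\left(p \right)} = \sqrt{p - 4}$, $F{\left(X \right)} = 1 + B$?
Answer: $-20026 + 62 i \sqrt{6} \approx -20026.0 + 151.87 i$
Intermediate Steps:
$F{\left(X \right)} = 3$ ($F{\left(X \right)} = 1 + 2 = 3$)
$g{\left(p \right)} = \sqrt{-4 + p}$
$\left(-323 + g{\left(-2 \right)}\right) \left(\left(-45 + F{\left(13 \right)}\right) + 104\right) = \left(-323 + \sqrt{-4 - 2}\right) \left(\left(-45 + 3\right) + 104\right) = \left(-323 + \sqrt{-6}\right) \left(-42 + 104\right) = \left(-323 + i \sqrt{6}\right) 62 = -20026 + 62 i \sqrt{6}$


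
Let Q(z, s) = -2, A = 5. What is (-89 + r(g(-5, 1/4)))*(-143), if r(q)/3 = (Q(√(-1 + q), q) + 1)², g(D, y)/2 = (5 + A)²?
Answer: 12298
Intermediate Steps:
g(D, y) = 200 (g(D, y) = 2*(5 + 5)² = 2*10² = 2*100 = 200)
r(q) = 3 (r(q) = 3*(-2 + 1)² = 3*(-1)² = 3*1 = 3)
(-89 + r(g(-5, 1/4)))*(-143) = (-89 + 3)*(-143) = -86*(-143) = 12298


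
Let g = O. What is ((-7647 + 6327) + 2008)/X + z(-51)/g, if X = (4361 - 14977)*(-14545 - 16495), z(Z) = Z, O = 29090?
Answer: -104909617/59910971360 ≈ -0.0017511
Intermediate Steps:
g = 29090
X = 329520640 (X = -10616*(-31040) = 329520640)
((-7647 + 6327) + 2008)/X + z(-51)/g = ((-7647 + 6327) + 2008)/329520640 - 51/29090 = (-1320 + 2008)*(1/329520640) - 51*1/29090 = 688*(1/329520640) - 51/29090 = 43/20595040 - 51/29090 = -104909617/59910971360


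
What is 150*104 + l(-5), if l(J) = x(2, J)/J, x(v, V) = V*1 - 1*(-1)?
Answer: 78004/5 ≈ 15601.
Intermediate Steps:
x(v, V) = 1 + V (x(v, V) = V + 1 = 1 + V)
l(J) = (1 + J)/J
150*104 + l(-5) = 150*104 + (1 - 5)/(-5) = 15600 - ⅕*(-4) = 15600 + ⅘ = 78004/5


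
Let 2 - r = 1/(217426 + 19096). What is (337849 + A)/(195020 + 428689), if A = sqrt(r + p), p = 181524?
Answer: 337849/623709 + sqrt(1128338517853118)/49173633366 ≈ 0.54236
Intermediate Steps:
r = 473043/236522 (r = 2 - 1/(217426 + 19096) = 2 - 1/236522 = 473043/236522 ≈ 2.0000)
A = 3*sqrt(1128338517853118)/236522 (A = sqrt(473043/236522 + 181524) = sqrt(42934892571/236522) = 3*sqrt(1128338517853118)/236522 ≈ 426.06)
(337849 + A)/(195020 + 428689) = (337849 + 3*sqrt(1128338517853118)/236522)/(195020 + 428689) = (337849 + 3*sqrt(1128338517853118)/236522)/623709 = (337849 + 3*sqrt(1128338517853118)/236522)*(1/623709) = 337849/623709 + sqrt(1128338517853118)/49173633366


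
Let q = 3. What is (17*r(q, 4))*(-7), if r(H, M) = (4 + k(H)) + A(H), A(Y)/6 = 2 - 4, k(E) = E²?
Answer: -119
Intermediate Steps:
A(Y) = -12 (A(Y) = 6*(2 - 4) = 6*(-2) = -12)
r(H, M) = -8 + H² (r(H, M) = (4 + H²) - 12 = -8 + H²)
(17*r(q, 4))*(-7) = (17*(-8 + 3²))*(-7) = (17*(-8 + 9))*(-7) = (17*1)*(-7) = 17*(-7) = -119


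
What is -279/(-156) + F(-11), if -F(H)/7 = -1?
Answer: 457/52 ≈ 8.7885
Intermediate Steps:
F(H) = 7 (F(H) = -7*(-1) = 7)
-279/(-156) + F(-11) = -279/(-156) + 7 = -279*(-1/156) + 7 = 93/52 + 7 = 457/52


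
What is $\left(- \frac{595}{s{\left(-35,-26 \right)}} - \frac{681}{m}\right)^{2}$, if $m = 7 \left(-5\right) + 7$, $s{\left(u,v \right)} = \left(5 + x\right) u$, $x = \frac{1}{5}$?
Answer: $\frac{100861849}{132496} \approx 761.24$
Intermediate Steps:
$x = \frac{1}{5} \approx 0.2$
$s{\left(u,v \right)} = \frac{26 u}{5}$ ($s{\left(u,v \right)} = \left(5 + \frac{1}{5}\right) u = \frac{26 u}{5}$)
$m = -28$ ($m = -35 + 7 = -28$)
$\left(- \frac{595}{s{\left(-35,-26 \right)}} - \frac{681}{m}\right)^{2} = \left(- \frac{595}{\frac{26}{5} \left(-35\right)} - \frac{681}{-28}\right)^{2} = \left(- \frac{595}{-182} - - \frac{681}{28}\right)^{2} = \left(\left(-595\right) \left(- \frac{1}{182}\right) + \frac{681}{28}\right)^{2} = \left(\frac{85}{26} + \frac{681}{28}\right)^{2} = \left(\frac{10043}{364}\right)^{2} = \frac{100861849}{132496}$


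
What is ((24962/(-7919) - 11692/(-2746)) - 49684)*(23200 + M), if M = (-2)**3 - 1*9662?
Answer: -7308791369239800/10872787 ≈ -6.7221e+8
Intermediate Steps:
M = -9670 (M = -8 - 9662 = -9670)
((24962/(-7919) - 11692/(-2746)) - 49684)*(23200 + M) = ((24962/(-7919) - 11692/(-2746)) - 49684)*(23200 - 9670) = ((24962*(-1/7919) - 11692*(-1/2746)) - 49684)*13530 = ((-24962/7919 + 5846/1373) - 49684)*13530 = (12021648/10872787 - 49684)*13530 = -540191527660/10872787*13530 = -7308791369239800/10872787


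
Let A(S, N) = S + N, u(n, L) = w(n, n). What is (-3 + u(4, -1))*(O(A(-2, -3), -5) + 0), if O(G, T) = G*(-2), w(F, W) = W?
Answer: 10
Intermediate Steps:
u(n, L) = n
A(S, N) = N + S
O(G, T) = -2*G
(-3 + u(4, -1))*(O(A(-2, -3), -5) + 0) = (-3 + 4)*(-2*(-3 - 2) + 0) = 1*(-2*(-5) + 0) = 1*(10 + 0) = 1*10 = 10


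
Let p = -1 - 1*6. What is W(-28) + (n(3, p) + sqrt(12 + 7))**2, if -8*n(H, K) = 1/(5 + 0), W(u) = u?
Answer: -14399/1600 - sqrt(19)/20 ≈ -9.2173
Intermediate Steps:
p = -7 (p = -1 - 6 = -7)
n(H, K) = -1/40 (n(H, K) = -1/(8*(5 + 0)) = -1/8/5 = -1/8*1/5 = -1/40)
W(-28) + (n(3, p) + sqrt(12 + 7))**2 = -28 + (-1/40 + sqrt(12 + 7))**2 = -28 + (-1/40 + sqrt(19))**2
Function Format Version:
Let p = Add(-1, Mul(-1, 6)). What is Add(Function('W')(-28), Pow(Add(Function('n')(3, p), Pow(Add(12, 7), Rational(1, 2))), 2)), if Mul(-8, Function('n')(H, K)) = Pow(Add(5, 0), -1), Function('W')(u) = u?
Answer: Add(Rational(-14399, 1600), Mul(Rational(-1, 20), Pow(19, Rational(1, 2)))) ≈ -9.2173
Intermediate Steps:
p = -7 (p = Add(-1, -6) = -7)
Function('n')(H, K) = Rational(-1, 40) (Function('n')(H, K) = Mul(Rational(-1, 8), Pow(Add(5, 0), -1)) = Mul(Rational(-1, 8), Pow(5, -1)) = Mul(Rational(-1, 8), Rational(1, 5)) = Rational(-1, 40))
Add(Function('W')(-28), Pow(Add(Function('n')(3, p), Pow(Add(12, 7), Rational(1, 2))), 2)) = Add(-28, Pow(Add(Rational(-1, 40), Pow(Add(12, 7), Rational(1, 2))), 2)) = Add(-28, Pow(Add(Rational(-1, 40), Pow(19, Rational(1, 2))), 2))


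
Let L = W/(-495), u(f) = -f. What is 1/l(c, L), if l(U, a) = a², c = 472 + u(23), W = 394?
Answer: 245025/155236 ≈ 1.5784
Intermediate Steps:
L = -394/495 (L = 394/(-495) = 394*(-1/495) = -394/495 ≈ -0.79596)
c = 449 (c = 472 - 1*23 = 472 - 23 = 449)
1/l(c, L) = 1/((-394/495)²) = 1/(155236/245025) = 245025/155236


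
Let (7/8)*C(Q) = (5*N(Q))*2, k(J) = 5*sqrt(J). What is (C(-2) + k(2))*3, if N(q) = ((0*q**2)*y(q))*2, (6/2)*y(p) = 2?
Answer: 15*sqrt(2) ≈ 21.213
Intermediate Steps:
y(p) = 2/3 (y(p) = (1/3)*2 = 2/3)
N(q) = 0 (N(q) = ((0*q**2)*(2/3))*2 = (0*(2/3))*2 = 0*2 = 0)
C(Q) = 0 (C(Q) = 8*((5*0)*2)/7 = 8*(0*2)/7 = (8/7)*0 = 0)
(C(-2) + k(2))*3 = (0 + 5*sqrt(2))*3 = (5*sqrt(2))*3 = 15*sqrt(2)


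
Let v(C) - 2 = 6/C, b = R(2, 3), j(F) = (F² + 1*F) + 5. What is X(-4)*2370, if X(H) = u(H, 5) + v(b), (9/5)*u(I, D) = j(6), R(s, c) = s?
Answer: 221200/3 ≈ 73733.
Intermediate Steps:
j(F) = 5 + F + F² (j(F) = (F² + F) + 5 = (F + F²) + 5 = 5 + F + F²)
u(I, D) = 235/9 (u(I, D) = 5*(5 + 6 + 6²)/9 = 5*(5 + 6 + 36)/9 = (5/9)*47 = 235/9)
b = 2
v(C) = 2 + 6/C
X(H) = 280/9 (X(H) = 235/9 + (2 + 6/2) = 235/9 + (2 + 6*(½)) = 235/9 + (2 + 3) = 235/9 + 5 = 280/9)
X(-4)*2370 = (280/9)*2370 = 221200/3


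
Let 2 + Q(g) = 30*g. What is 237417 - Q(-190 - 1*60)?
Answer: 244919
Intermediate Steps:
Q(g) = -2 + 30*g
237417 - Q(-190 - 1*60) = 237417 - (-2 + 30*(-190 - 1*60)) = 237417 - (-2 + 30*(-190 - 60)) = 237417 - (-2 + 30*(-250)) = 237417 - (-2 - 7500) = 237417 - 1*(-7502) = 237417 + 7502 = 244919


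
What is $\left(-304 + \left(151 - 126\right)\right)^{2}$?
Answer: $77841$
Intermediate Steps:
$\left(-304 + \left(151 - 126\right)\right)^{2} = \left(-304 + 25\right)^{2} = \left(-279\right)^{2} = 77841$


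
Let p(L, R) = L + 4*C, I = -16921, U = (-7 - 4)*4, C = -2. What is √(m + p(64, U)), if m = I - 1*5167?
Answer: 36*I*√17 ≈ 148.43*I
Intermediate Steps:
U = -44 (U = -11*4 = -44)
p(L, R) = -8 + L (p(L, R) = L + 4*(-2) = L - 8 = -8 + L)
m = -22088 (m = -16921 - 1*5167 = -16921 - 5167 = -22088)
√(m + p(64, U)) = √(-22088 + (-8 + 64)) = √(-22088 + 56) = √(-22032) = 36*I*√17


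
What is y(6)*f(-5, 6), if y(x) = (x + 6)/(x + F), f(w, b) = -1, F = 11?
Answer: -12/17 ≈ -0.70588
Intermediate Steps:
y(x) = (6 + x)/(11 + x) (y(x) = (x + 6)/(x + 11) = (6 + x)/(11 + x))
y(6)*f(-5, 6) = ((6 + 6)/(11 + 6))*(-1) = (12/17)*(-1) = -12/17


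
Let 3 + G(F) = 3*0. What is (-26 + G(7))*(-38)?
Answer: 1102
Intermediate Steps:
G(F) = -3 (G(F) = -3 + 3*0 = -3 + 0 = -3)
(-26 + G(7))*(-38) = (-26 - 3)*(-38) = -29*(-38) = 1102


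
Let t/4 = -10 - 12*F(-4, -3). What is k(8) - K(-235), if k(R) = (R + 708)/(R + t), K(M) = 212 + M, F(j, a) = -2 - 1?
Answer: 823/28 ≈ 29.393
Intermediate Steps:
F(j, a) = -3
t = 104 (t = 4*(-10 - 12*(-3)) = 4*(-10 + 36) = 4*26 = 104)
k(R) = (708 + R)/(104 + R) (k(R) = (R + 708)/(R + 104) = (708 + R)/(104 + R))
k(8) - K(-235) = (708 + 8)/(104 + 8) - (212 - 235) = 716/112 - 1*(-23) = (1/112)*716 + 23 = 179/28 + 23 = 823/28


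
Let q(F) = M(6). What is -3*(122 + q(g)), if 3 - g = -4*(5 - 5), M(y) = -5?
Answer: -351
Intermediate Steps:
g = 3 (g = 3 - (-4)*(5 - 5) = 3 - (-4)*0 = 3 - 1*0 = 3 + 0 = 3)
q(F) = -5
-3*(122 + q(g)) = -3*(122 - 5) = -3*117 = -351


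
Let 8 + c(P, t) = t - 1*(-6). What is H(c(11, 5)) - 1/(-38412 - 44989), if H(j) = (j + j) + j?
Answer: 750610/83401 ≈ 9.0000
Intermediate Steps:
c(P, t) = -2 + t (c(P, t) = -8 + (t - 1*(-6)) = -8 + (t + 6) = -8 + (6 + t) = -2 + t)
H(j) = 3*j (H(j) = 2*j + j = 3*j)
H(c(11, 5)) - 1/(-38412 - 44989) = 3*(-2 + 5) - 1/(-38412 - 44989) = 3*3 - 1/(-83401) = 9 - 1*(-1/83401) = 9 + 1/83401 = 750610/83401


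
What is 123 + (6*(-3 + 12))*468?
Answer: 25395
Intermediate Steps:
123 + (6*(-3 + 12))*468 = 123 + (6*9)*468 = 123 + 54*468 = 123 + 25272 = 25395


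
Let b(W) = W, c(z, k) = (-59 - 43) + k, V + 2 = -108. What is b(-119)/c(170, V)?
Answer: 119/212 ≈ 0.56132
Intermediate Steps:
V = -110 (V = -2 - 108 = -110)
c(z, k) = -102 + k
b(-119)/c(170, V) = -119/(-102 - 110) = -119/(-212) = -119*(-1/212) = 119/212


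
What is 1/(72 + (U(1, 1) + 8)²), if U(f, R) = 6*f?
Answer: 1/268 ≈ 0.0037313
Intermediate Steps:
1/(72 + (U(1, 1) + 8)²) = 1/(72 + (6*1 + 8)²) = 1/(72 + (6 + 8)²) = 1/(72 + 14²) = 1/(72 + 196) = 1/268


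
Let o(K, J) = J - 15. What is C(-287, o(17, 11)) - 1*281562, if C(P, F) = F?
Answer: -281566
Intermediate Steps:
o(K, J) = -15 + J
C(-287, o(17, 11)) - 1*281562 = (-15 + 11) - 1*281562 = -4 - 281562 = -281566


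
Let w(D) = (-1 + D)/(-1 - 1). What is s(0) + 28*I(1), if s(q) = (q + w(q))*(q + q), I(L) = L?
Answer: 28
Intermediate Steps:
w(D) = 1/2 - D/2 (w(D) = (-1 + D)/(-2) = (-1 + D)*(-1/2) = 1/2 - D/2)
s(q) = 2*q*(1/2 + q/2) (s(q) = (q + (1/2 - q/2))*(q + q) = (1/2 + q/2)*(2*q) = 2*q*(1/2 + q/2))
s(0) + 28*I(1) = 0*(1 + 0) + 28*1 = 0*1 + 28 = 0 + 28 = 28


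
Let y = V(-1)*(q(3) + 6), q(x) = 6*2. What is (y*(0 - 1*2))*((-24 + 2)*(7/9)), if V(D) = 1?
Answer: 616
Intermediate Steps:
q(x) = 12
y = 18 (y = 1*(12 + 6) = 1*18 = 18)
(y*(0 - 1*2))*((-24 + 2)*(7/9)) = (18*(0 - 1*2))*((-24 + 2)*(7/9)) = (18*(0 - 2))*(-154/9) = (18*(-2))*(-22*7/9) = -36*(-154/9) = 616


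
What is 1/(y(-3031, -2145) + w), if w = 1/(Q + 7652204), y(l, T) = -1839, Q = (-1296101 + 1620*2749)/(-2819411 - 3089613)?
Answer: -45217053931617/83154162174334639 ≈ -0.00054377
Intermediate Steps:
Q = -3157279/5909024 (Q = (-1296101 + 4453380)/(-5909024) = 3157279*(-1/5909024) = -3157279/5909024 ≈ -0.53432)
w = 5909024/45217053931617 (w = 1/(-3157279/5909024 + 7652204) = 1/(45217053931617/5909024) = 5909024/45217053931617 ≈ 1.3068e-7)
1/(y(-3031, -2145) + w) = 1/(-1839 + 5909024/45217053931617) = 1/(-83154162174334639/45217053931617) = -45217053931617/83154162174334639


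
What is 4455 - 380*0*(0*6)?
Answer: 4455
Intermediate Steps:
4455 - 380*0*(0*6) = 4455 - 380*0*0 = 4455 - 380*0 = 4455 - 1*0 = 4455 + 0 = 4455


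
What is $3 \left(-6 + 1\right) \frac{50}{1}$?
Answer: $-750$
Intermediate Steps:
$3 \left(-6 + 1\right) \frac{50}{1} = 3 \left(-5\right) 50 \cdot 1 = \left(-15\right) 50 = -750$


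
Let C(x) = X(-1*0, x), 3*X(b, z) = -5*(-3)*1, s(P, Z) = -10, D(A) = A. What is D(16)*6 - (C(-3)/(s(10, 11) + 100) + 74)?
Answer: 395/18 ≈ 21.944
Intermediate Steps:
X(b, z) = 5 (X(b, z) = (-5*(-3)*1)/3 = (15*1)/3 = (⅓)*15 = 5)
C(x) = 5
D(16)*6 - (C(-3)/(s(10, 11) + 100) + 74) = 16*6 - (5/(-10 + 100) + 74) = 96 - (5/90 + 74) = 96 - (5*(1/90) + 74) = 96 - (1/18 + 74) = 96 - 1*1333/18 = 96 - 1333/18 = 395/18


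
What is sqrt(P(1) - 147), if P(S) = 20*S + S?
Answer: 3*I*sqrt(14) ≈ 11.225*I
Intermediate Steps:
P(S) = 21*S
sqrt(P(1) - 147) = sqrt(21*1 - 147) = sqrt(21 - 147) = sqrt(-126) = 3*I*sqrt(14)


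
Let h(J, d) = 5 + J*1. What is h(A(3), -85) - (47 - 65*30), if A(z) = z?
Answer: 1911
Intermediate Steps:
h(J, d) = 5 + J
h(A(3), -85) - (47 - 65*30) = (5 + 3) - (47 - 65*30) = 8 - (47 - 1950) = 8 - 1*(-1903) = 8 + 1903 = 1911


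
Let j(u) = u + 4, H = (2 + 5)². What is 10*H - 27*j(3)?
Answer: 301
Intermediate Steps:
H = 49 (H = 7² = 49)
j(u) = 4 + u
10*H - 27*j(3) = 10*49 - 27*(4 + 3) = 490 - 27*7 = 490 - 189 = 301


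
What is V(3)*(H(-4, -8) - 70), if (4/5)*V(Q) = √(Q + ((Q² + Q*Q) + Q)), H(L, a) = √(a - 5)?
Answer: 5*√6*(-70 + I*√13)/2 ≈ -428.66 + 22.079*I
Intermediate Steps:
H(L, a) = √(-5 + a)
V(Q) = 5*√(2*Q + 2*Q²)/4 (V(Q) = 5*√(Q + ((Q² + Q*Q) + Q))/4 = 5*√(Q + ((Q² + Q²) + Q))/4 = 5*√(Q + (2*Q² + Q))/4 = 5*√(Q + (Q + 2*Q²))/4 = 5*√(2*Q + 2*Q²)/4)
V(3)*(H(-4, -8) - 70) = (5*√2*√(3*(1 + 3))/4)*(√(-5 - 8) - 70) = (5*√2*√(3*4)/4)*(√(-13) - 70) = (5*√2*√12/4)*(I*√13 - 70) = (5*√2*(2*√3)/4)*(-70 + I*√13) = (5*√6/2)*(-70 + I*√13) = 5*√6*(-70 + I*√13)/2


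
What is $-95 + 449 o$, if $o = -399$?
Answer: $-179246$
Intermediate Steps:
$-95 + 449 o = -95 + 449 \left(-399\right) = -95 - 179151 = -179246$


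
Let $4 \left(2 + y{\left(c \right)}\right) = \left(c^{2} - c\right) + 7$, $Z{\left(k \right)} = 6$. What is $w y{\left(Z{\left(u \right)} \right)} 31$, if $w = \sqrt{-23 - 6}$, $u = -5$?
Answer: $\frac{899 i \sqrt{29}}{4} \approx 1210.3 i$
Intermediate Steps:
$y{\left(c \right)} = - \frac{1}{4} - \frac{c}{4} + \frac{c^{2}}{4}$ ($y{\left(c \right)} = -2 + \frac{\left(c^{2} - c\right) + 7}{4} = -2 + \frac{7 + c^{2} - c}{4} = -2 + \left(\frac{7}{4} - \frac{c}{4} + \frac{c^{2}}{4}\right) = - \frac{1}{4} - \frac{c}{4} + \frac{c^{2}}{4}$)
$w = i \sqrt{29}$ ($w = \sqrt{-29} = i \sqrt{29} \approx 5.3852 i$)
$w y{\left(Z{\left(u \right)} \right)} 31 = i \sqrt{29} \left(- \frac{1}{4} - \frac{3}{2} + \frac{6^{2}}{4}\right) 31 = i \sqrt{29} \left(- \frac{1}{4} - \frac{3}{2} + \frac{1}{4} \cdot 36\right) 31 = i \sqrt{29} \left(- \frac{1}{4} - \frac{3}{2} + 9\right) 31 = i \sqrt{29} \cdot \frac{29}{4} \cdot 31 = \frac{29 i \sqrt{29}}{4} \cdot 31 = \frac{899 i \sqrt{29}}{4}$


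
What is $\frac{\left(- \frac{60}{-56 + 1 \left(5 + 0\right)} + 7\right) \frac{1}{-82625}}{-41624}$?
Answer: $\frac{139}{58466111000} \approx 2.3774 \cdot 10^{-9}$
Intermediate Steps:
$\frac{\left(- \frac{60}{-56 + 1 \left(5 + 0\right)} + 7\right) \frac{1}{-82625}}{-41624} = \left(- \frac{60}{-56 + 1 \cdot 5} + 7\right) \left(- \frac{1}{82625}\right) \left(- \frac{1}{41624}\right) = \left(- \frac{60}{-56 + 5} + 7\right) \left(- \frac{1}{82625}\right) \left(- \frac{1}{41624}\right) = \left(- \frac{60}{-51} + 7\right) \left(- \frac{1}{82625}\right) \left(- \frac{1}{41624}\right) = \left(\left(-60\right) \left(- \frac{1}{51}\right) + 7\right) \left(- \frac{1}{82625}\right) \left(- \frac{1}{41624}\right) = \left(\frac{20}{17} + 7\right) \left(- \frac{1}{82625}\right) \left(- \frac{1}{41624}\right) = \frac{139}{17} \left(- \frac{1}{82625}\right) \left(- \frac{1}{41624}\right) = \left(- \frac{139}{1404625}\right) \left(- \frac{1}{41624}\right) = \frac{139}{58466111000}$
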